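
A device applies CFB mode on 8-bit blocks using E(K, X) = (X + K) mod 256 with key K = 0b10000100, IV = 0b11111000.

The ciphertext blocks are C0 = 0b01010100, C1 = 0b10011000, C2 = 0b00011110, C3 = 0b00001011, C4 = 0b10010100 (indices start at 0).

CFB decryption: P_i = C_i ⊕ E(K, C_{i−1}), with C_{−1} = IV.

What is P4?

P4: E(K, 0b00001011) = 0b10001111; 0b10010100 ⊕ 0b10001111 = 0b00011011.

P4 = 0b00011011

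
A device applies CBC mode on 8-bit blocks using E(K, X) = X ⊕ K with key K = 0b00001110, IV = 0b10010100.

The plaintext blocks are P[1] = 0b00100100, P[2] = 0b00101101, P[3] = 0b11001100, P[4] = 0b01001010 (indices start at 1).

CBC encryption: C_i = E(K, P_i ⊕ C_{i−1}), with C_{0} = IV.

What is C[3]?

C[1]: P[1] ⊕ 0b10010100 = 0b10110000; E(K, 0b10110000) = 0b10111110.
C[2]: P[2] ⊕ 0b10111110 = 0b10010011; E(K, 0b10010011) = 0b10011101.
C[3]: P[3] ⊕ 0b10011101 = 0b01010001; E(K, 0b01010001) = 0b01011111.

C[3] = 0b01011111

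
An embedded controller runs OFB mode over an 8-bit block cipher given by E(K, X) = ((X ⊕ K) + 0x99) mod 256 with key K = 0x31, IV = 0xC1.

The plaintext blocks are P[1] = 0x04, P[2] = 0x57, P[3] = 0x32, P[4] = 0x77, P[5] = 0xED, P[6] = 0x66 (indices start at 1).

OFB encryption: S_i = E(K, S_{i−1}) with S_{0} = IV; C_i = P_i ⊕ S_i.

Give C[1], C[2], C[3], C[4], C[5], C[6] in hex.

C[1] = 0x8D, C[2] = 0x06, C[3] = 0xCB, C[4] = 0x16, C[5] = 0x04, C[6] = 0x17

C[1]: S = E(K, 0xC1) = 0x89; 0x04 ⊕ 0x89 = 0x8D.
C[2]: S = E(K, 0x89) = 0x51; 0x57 ⊕ 0x51 = 0x06.
C[3]: S = E(K, 0x51) = 0xF9; 0x32 ⊕ 0xF9 = 0xCB.
C[4]: S = E(K, 0xF9) = 0x61; 0x77 ⊕ 0x61 = 0x16.
C[5]: S = E(K, 0x61) = 0xE9; 0xED ⊕ 0xE9 = 0x04.
C[6]: S = E(K, 0xE9) = 0x71; 0x66 ⊕ 0x71 = 0x17.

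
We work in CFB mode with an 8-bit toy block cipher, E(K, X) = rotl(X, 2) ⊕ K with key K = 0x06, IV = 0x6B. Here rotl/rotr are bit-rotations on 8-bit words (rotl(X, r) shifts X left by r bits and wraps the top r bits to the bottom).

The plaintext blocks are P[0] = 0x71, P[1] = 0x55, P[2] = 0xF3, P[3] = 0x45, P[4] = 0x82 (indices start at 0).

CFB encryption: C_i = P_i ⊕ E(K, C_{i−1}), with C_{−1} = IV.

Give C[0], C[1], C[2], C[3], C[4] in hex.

C[0] = 0xDA, C[1] = 0x38, C[2] = 0x15, C[3] = 0x17, C[4] = 0xD8

C[0]: E(K, 0x6B) = 0xAB; 0x71 ⊕ 0xAB = 0xDA.
C[1]: E(K, 0xDA) = 0x6D; 0x55 ⊕ 0x6D = 0x38.
C[2]: E(K, 0x38) = 0xE6; 0xF3 ⊕ 0xE6 = 0x15.
C[3]: E(K, 0x15) = 0x52; 0x45 ⊕ 0x52 = 0x17.
C[4]: E(K, 0x17) = 0x5A; 0x82 ⊕ 0x5A = 0xD8.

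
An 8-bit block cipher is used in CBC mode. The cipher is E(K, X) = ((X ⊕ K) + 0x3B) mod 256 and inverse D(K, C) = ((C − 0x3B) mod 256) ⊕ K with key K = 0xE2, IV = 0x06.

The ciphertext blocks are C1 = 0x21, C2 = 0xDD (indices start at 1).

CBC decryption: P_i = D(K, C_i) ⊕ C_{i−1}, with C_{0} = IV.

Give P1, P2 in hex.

P1 = 0x02, P2 = 0x61

P1: D(K, 0x21) = 0x04; 0x04 ⊕ 0x06 = 0x02.
P2: D(K, 0xDD) = 0x40; 0x40 ⊕ 0x21 = 0x61.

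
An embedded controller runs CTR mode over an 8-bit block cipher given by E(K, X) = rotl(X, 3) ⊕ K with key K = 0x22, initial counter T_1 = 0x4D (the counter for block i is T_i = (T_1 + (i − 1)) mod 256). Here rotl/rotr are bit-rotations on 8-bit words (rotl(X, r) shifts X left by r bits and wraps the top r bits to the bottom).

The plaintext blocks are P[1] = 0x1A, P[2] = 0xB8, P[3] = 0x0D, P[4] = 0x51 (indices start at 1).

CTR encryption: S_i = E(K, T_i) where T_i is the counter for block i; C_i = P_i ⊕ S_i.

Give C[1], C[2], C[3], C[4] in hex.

C[1] = 0x52, C[2] = 0xE8, C[3] = 0x55, C[4] = 0xF1

C[1]: T = 0x4D, S = E(K, T) = 0x48; 0x1A ⊕ 0x48 = 0x52.
C[2]: T = 0x4E, S = E(K, T) = 0x50; 0xB8 ⊕ 0x50 = 0xE8.
C[3]: T = 0x4F, S = E(K, T) = 0x58; 0x0D ⊕ 0x58 = 0x55.
C[4]: T = 0x50, S = E(K, T) = 0xA0; 0x51 ⊕ 0xA0 = 0xF1.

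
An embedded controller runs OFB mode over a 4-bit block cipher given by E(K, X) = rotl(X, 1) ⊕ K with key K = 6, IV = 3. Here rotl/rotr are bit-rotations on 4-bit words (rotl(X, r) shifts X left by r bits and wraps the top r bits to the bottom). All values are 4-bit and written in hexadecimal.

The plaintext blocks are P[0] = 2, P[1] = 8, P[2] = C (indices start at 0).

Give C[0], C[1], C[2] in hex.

OFB encryption: S_i = E(K, S_{i−1}) with S_{−1} = IV; C_i = P_i ⊕ S_i.
C[0]: S = E(K, 3) = 0; 2 ⊕ 0 = 2.
C[1]: S = E(K, 0) = 6; 8 ⊕ 6 = E.
C[2]: S = E(K, 6) = A; C ⊕ A = 6.

C[0] = 2, C[1] = E, C[2] = 6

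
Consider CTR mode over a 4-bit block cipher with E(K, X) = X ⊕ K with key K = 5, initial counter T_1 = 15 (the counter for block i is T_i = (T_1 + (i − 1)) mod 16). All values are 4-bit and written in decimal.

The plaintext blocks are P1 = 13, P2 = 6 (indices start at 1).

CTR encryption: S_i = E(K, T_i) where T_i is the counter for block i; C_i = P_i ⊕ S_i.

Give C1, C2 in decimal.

C1: T = 15, S = E(K, T) = 10; 13 ⊕ 10 = 7.
C2: T = 0, S = E(K, T) = 5; 6 ⊕ 5 = 3.

C1 = 7, C2 = 3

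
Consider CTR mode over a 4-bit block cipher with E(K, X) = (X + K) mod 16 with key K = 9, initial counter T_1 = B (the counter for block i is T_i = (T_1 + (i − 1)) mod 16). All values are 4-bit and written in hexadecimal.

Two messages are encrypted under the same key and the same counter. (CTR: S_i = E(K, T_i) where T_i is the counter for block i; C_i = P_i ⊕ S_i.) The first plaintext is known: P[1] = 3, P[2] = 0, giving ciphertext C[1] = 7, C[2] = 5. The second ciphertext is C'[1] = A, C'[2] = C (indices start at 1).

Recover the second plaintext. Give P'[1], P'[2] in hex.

P'[1] = E, P'[2] = 9

In CTR with a reused counter, both messages share the same keystream S_i, so C_i ⊕ C'_i = P_i ⊕ P'_i and thus P'_i = P_i ⊕ C_i ⊕ C'_i.
P'[1]: 3 ⊕ 7 ⊕ A = E.
P'[2]: 0 ⊕ 5 ⊕ C = 9.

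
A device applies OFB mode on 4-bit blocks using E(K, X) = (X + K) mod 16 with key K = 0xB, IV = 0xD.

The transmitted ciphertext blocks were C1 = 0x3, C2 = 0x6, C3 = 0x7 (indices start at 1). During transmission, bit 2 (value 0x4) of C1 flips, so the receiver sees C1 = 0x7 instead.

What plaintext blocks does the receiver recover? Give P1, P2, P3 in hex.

OFB decryption: S_i = E(K, S_{i−1}) with S_{0} = IV; P_i = C_i ⊕ S_i.
Only C1 changed, to 0x7. In OFB, a change in C_i flips the same bit in P_i only; the keystream is unaffected. Decrypting the received ciphertext:
P1: S = E(K, 0xD) = 0x8; 0x7 ⊕ 0x8 = 0xF.
P2: S = E(K, 0x8) = 0x3; 0x6 ⊕ 0x3 = 0x5.
P3: S = E(K, 0x3) = 0xE; 0x7 ⊕ 0xE = 0x9.
Blocks that differ from the original plaintext: P1.

P1 = 0xF, P2 = 0x5, P3 = 0x9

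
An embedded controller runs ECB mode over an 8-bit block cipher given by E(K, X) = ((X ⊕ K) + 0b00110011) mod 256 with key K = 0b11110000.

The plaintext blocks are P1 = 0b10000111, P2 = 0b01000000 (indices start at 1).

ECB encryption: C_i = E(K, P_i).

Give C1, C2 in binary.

C1 = 0b10101010, C2 = 0b11100011

C1: E(K, 0b10000111) = 0b10101010.
C2: E(K, 0b01000000) = 0b11100011.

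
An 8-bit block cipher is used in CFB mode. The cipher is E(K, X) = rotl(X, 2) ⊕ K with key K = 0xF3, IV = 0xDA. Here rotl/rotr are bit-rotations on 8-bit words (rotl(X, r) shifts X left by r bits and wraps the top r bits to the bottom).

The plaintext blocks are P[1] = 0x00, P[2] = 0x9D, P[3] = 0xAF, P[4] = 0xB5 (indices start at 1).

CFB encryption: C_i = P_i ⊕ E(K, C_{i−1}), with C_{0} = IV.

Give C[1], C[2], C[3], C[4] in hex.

C[1]: E(K, 0xDA) = 0x98; 0x00 ⊕ 0x98 = 0x98.
C[2]: E(K, 0x98) = 0x91; 0x9D ⊕ 0x91 = 0x0C.
C[3]: E(K, 0x0C) = 0xC3; 0xAF ⊕ 0xC3 = 0x6C.
C[4]: E(K, 0x6C) = 0x42; 0xB5 ⊕ 0x42 = 0xF7.

C[1] = 0x98, C[2] = 0x0C, C[3] = 0x6C, C[4] = 0xF7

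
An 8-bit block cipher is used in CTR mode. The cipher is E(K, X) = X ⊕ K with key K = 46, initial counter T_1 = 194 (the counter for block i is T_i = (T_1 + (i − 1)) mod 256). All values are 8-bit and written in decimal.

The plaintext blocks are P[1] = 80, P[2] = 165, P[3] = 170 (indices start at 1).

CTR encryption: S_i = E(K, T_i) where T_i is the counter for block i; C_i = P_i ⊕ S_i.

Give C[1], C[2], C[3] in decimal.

C[1]: T = 194, S = E(K, T) = 236; 80 ⊕ 236 = 188.
C[2]: T = 195, S = E(K, T) = 237; 165 ⊕ 237 = 72.
C[3]: T = 196, S = E(K, T) = 234; 170 ⊕ 234 = 64.

C[1] = 188, C[2] = 72, C[3] = 64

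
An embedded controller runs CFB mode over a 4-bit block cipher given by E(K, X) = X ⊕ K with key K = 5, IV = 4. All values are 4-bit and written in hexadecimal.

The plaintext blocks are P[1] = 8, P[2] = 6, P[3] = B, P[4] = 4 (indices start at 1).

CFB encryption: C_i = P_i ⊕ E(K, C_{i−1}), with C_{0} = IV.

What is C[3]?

C[1]: E(K, 4) = 1; 8 ⊕ 1 = 9.
C[2]: E(K, 9) = C; 6 ⊕ C = A.
C[3]: E(K, A) = F; B ⊕ F = 4.

C[3] = 4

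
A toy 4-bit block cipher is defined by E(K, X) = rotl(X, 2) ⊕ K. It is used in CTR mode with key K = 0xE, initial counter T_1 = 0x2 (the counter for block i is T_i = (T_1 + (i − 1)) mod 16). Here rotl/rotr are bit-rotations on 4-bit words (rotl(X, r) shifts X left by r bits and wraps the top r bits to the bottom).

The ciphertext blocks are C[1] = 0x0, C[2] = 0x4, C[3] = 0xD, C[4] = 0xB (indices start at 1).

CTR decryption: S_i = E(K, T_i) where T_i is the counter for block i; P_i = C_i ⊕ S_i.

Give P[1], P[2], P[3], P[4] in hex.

P[1] = 0x6, P[2] = 0x6, P[3] = 0x2, P[4] = 0x0

P[1]: T = 0x2, S = E(K, T) = 0x6; 0x0 ⊕ 0x6 = 0x6.
P[2]: T = 0x3, S = E(K, T) = 0x2; 0x4 ⊕ 0x2 = 0x6.
P[3]: T = 0x4, S = E(K, T) = 0xF; 0xD ⊕ 0xF = 0x2.
P[4]: T = 0x5, S = E(K, T) = 0xB; 0xB ⊕ 0xB = 0x0.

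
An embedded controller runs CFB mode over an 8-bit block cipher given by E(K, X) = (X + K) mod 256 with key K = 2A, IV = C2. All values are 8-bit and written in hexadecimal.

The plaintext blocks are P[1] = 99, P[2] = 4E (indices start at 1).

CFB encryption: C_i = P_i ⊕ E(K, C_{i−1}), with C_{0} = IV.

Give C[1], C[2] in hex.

C[1]: E(K, C2) = EC; 99 ⊕ EC = 75.
C[2]: E(K, 75) = 9F; 4E ⊕ 9F = D1.

C[1] = 75, C[2] = D1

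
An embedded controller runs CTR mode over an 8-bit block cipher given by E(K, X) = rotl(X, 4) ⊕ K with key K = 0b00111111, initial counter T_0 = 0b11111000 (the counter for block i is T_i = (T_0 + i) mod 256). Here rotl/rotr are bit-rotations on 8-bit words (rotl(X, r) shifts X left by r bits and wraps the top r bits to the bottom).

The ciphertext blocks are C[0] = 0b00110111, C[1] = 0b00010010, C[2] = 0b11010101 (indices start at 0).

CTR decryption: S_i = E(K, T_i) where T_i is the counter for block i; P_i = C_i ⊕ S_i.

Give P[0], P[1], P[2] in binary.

P[0]: T = 0b11111000, S = E(K, T) = 0b10110000; 0b00110111 ⊕ 0b10110000 = 0b10000111.
P[1]: T = 0b11111001, S = E(K, T) = 0b10100000; 0b00010010 ⊕ 0b10100000 = 0b10110010.
P[2]: T = 0b11111010, S = E(K, T) = 0b10010000; 0b11010101 ⊕ 0b10010000 = 0b01000101.

P[0] = 0b10000111, P[1] = 0b10110010, P[2] = 0b01000101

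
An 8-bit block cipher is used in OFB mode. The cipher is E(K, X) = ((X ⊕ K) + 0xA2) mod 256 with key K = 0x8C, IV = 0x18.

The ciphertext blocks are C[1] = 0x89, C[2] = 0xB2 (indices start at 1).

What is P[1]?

P[1] = 0xBF

OFB decryption: S_i = E(K, S_{i−1}) with S_{0} = IV; P_i = C_i ⊕ S_i.
P[1]: S = E(K, 0x18) = 0x36; 0x89 ⊕ 0x36 = 0xBF.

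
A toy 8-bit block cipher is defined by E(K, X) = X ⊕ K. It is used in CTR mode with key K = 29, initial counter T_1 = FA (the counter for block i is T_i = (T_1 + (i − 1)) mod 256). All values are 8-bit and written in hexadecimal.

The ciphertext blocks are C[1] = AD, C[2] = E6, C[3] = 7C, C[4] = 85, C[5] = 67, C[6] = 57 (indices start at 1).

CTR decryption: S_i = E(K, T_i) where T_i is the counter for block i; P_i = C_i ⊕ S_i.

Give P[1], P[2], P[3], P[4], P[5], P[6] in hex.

P[1]: T = FA, S = E(K, T) = D3; AD ⊕ D3 = 7E.
P[2]: T = FB, S = E(K, T) = D2; E6 ⊕ D2 = 34.
P[3]: T = FC, S = E(K, T) = D5; 7C ⊕ D5 = A9.
P[4]: T = FD, S = E(K, T) = D4; 85 ⊕ D4 = 51.
P[5]: T = FE, S = E(K, T) = D7; 67 ⊕ D7 = B0.
P[6]: T = FF, S = E(K, T) = D6; 57 ⊕ D6 = 81.

P[1] = 7E, P[2] = 34, P[3] = A9, P[4] = 51, P[5] = B0, P[6] = 81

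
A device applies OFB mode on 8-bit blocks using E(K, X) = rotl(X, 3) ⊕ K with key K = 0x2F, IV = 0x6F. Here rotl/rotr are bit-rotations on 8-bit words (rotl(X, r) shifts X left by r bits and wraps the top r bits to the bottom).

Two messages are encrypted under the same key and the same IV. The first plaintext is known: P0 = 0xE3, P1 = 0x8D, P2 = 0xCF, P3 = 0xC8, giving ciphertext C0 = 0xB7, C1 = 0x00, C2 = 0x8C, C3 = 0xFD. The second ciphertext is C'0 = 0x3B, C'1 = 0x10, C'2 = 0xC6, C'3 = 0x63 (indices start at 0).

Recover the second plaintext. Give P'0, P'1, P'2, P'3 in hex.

In OFB with a reused IV, both messages share the same keystream S_i, so C_i ⊕ C'_i = P_i ⊕ P'_i and thus P'_i = P_i ⊕ C_i ⊕ C'_i.
P'0: 0xE3 ⊕ 0xB7 ⊕ 0x3B = 0x6F.
P'1: 0x8D ⊕ 0x00 ⊕ 0x10 = 0x9D.
P'2: 0xCF ⊕ 0x8C ⊕ 0xC6 = 0x85.
P'3: 0xC8 ⊕ 0xFD ⊕ 0x63 = 0x56.

P'0 = 0x6F, P'1 = 0x9D, P'2 = 0x85, P'3 = 0x56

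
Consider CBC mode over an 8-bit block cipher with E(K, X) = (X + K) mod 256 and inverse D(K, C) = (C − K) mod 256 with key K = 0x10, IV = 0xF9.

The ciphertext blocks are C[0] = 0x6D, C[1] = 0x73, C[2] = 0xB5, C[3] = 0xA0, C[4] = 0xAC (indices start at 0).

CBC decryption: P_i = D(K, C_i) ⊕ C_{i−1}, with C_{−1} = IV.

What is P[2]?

P[2]: D(K, 0xB5) = 0xA5; 0xA5 ⊕ 0x73 = 0xD6.

P[2] = 0xD6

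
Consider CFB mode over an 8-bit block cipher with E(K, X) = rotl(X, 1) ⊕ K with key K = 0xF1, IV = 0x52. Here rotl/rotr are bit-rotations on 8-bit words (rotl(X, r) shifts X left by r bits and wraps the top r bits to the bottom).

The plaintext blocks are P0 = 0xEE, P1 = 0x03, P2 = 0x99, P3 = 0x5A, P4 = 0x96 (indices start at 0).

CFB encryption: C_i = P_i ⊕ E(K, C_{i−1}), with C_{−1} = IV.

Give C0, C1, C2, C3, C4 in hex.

C0 = 0xBB, C1 = 0x85, C2 = 0x63, C3 = 0x6D, C4 = 0xBD

C0: E(K, 0x52) = 0x55; 0xEE ⊕ 0x55 = 0xBB.
C1: E(K, 0xBB) = 0x86; 0x03 ⊕ 0x86 = 0x85.
C2: E(K, 0x85) = 0xFA; 0x99 ⊕ 0xFA = 0x63.
C3: E(K, 0x63) = 0x37; 0x5A ⊕ 0x37 = 0x6D.
C4: E(K, 0x6D) = 0x2B; 0x96 ⊕ 0x2B = 0xBD.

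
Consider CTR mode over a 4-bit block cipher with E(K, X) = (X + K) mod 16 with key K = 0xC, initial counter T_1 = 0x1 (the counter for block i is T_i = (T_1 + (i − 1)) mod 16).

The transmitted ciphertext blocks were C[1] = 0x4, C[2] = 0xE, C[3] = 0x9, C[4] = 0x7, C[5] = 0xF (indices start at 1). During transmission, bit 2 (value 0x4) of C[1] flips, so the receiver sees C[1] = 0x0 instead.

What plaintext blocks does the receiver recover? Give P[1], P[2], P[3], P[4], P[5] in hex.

P[1] = 0xD, P[2] = 0x0, P[3] = 0x6, P[4] = 0x7, P[5] = 0xE

CTR decryption: S_i = E(K, T_i) where T_i is the counter for block i; P_i = C_i ⊕ S_i.
Only C[1] changed, to 0x0. In CTR, a change in C_i flips the same bit in P_i only; the keystream is unaffected. Decrypting the received ciphertext:
P[1]: T = 0x1, S = E(K, T) = 0xD; 0x0 ⊕ 0xD = 0xD.
P[2]: T = 0x2, S = E(K, T) = 0xE; 0xE ⊕ 0xE = 0x0.
P[3]: T = 0x3, S = E(K, T) = 0xF; 0x9 ⊕ 0xF = 0x6.
P[4]: T = 0x4, S = E(K, T) = 0x0; 0x7 ⊕ 0x0 = 0x7.
P[5]: T = 0x5, S = E(K, T) = 0x1; 0xF ⊕ 0x1 = 0xE.
Blocks that differ from the original plaintext: P[1].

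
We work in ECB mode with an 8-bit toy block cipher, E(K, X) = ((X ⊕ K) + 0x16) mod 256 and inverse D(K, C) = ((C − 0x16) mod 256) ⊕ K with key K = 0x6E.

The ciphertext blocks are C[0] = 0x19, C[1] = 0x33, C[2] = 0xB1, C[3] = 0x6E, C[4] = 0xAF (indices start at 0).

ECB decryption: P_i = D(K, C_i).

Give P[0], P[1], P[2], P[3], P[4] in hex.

P[0] = 0x6D, P[1] = 0x73, P[2] = 0xF5, P[3] = 0x36, P[4] = 0xF7

P[0]: D(K, 0x19) = 0x6D.
P[1]: D(K, 0x33) = 0x73.
P[2]: D(K, 0xB1) = 0xF5.
P[3]: D(K, 0x6E) = 0x36.
P[4]: D(K, 0xAF) = 0xF7.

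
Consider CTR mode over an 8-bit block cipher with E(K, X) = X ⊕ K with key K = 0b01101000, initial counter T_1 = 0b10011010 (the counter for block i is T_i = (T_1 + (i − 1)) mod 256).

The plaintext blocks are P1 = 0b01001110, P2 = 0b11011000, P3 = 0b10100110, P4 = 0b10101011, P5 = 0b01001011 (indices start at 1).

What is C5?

C5 = 0b10111101

CTR encryption: S_i = E(K, T_i) where T_i is the counter for block i; C_i = P_i ⊕ S_i.
C1: T = 0b10011010, S = E(K, T) = 0b11110010; 0b01001110 ⊕ 0b11110010 = 0b10111100.
C2: T = 0b10011011, S = E(K, T) = 0b11110011; 0b11011000 ⊕ 0b11110011 = 0b00101011.
C3: T = 0b10011100, S = E(K, T) = 0b11110100; 0b10100110 ⊕ 0b11110100 = 0b01010010.
C4: T = 0b10011101, S = E(K, T) = 0b11110101; 0b10101011 ⊕ 0b11110101 = 0b01011110.
C5: T = 0b10011110, S = E(K, T) = 0b11110110; 0b01001011 ⊕ 0b11110110 = 0b10111101.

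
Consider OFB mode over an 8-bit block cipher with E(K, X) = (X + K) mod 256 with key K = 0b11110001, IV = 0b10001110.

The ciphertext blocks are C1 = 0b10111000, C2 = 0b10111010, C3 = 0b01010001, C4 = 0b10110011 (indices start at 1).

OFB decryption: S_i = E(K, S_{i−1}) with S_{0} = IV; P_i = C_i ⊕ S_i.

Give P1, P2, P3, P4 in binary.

P1 = 0b11000111, P2 = 0b11001010, P3 = 0b00110000, P4 = 0b11100001

P1: S = E(K, 0b10001110) = 0b01111111; 0b10111000 ⊕ 0b01111111 = 0b11000111.
P2: S = E(K, 0b01111111) = 0b01110000; 0b10111010 ⊕ 0b01110000 = 0b11001010.
P3: S = E(K, 0b01110000) = 0b01100001; 0b01010001 ⊕ 0b01100001 = 0b00110000.
P4: S = E(K, 0b01100001) = 0b01010010; 0b10110011 ⊕ 0b01010010 = 0b11100001.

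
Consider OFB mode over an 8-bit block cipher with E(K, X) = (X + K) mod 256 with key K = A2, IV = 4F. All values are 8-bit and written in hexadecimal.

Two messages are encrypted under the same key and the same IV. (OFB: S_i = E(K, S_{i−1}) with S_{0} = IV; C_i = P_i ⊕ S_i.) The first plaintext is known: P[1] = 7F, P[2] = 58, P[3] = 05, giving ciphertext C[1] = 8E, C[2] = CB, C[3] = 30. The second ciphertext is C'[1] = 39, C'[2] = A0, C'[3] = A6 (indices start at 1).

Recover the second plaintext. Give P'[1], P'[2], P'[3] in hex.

In OFB with a reused IV, both messages share the same keystream S_i, so C_i ⊕ C'_i = P_i ⊕ P'_i and thus P'_i = P_i ⊕ C_i ⊕ C'_i.
P'[1]: 7F ⊕ 8E ⊕ 39 = C8.
P'[2]: 58 ⊕ CB ⊕ A0 = 33.
P'[3]: 05 ⊕ 30 ⊕ A6 = 93.

P'[1] = C8, P'[2] = 33, P'[3] = 93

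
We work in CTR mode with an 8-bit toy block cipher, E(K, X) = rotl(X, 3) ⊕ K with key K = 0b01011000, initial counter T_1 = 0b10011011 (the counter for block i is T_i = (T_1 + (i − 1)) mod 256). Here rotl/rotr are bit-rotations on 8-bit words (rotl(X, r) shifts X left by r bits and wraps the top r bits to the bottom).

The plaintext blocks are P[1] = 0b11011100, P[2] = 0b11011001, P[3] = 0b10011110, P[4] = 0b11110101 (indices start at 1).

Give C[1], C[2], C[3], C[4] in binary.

C[1] = 0b01011000, C[2] = 0b01100101, C[3] = 0b00101010, C[4] = 0b01011001

CTR encryption: S_i = E(K, T_i) where T_i is the counter for block i; C_i = P_i ⊕ S_i.
C[1]: T = 0b10011011, S = E(K, T) = 0b10000100; 0b11011100 ⊕ 0b10000100 = 0b01011000.
C[2]: T = 0b10011100, S = E(K, T) = 0b10111100; 0b11011001 ⊕ 0b10111100 = 0b01100101.
C[3]: T = 0b10011101, S = E(K, T) = 0b10110100; 0b10011110 ⊕ 0b10110100 = 0b00101010.
C[4]: T = 0b10011110, S = E(K, T) = 0b10101100; 0b11110101 ⊕ 0b10101100 = 0b01011001.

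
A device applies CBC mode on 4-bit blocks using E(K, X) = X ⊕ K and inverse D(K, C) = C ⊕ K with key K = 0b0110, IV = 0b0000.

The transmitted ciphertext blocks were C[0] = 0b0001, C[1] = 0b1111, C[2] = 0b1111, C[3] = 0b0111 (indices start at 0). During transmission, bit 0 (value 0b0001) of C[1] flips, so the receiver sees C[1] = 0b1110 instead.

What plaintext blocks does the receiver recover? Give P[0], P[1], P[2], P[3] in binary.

P[0] = 0b0111, P[1] = 0b1001, P[2] = 0b0111, P[3] = 0b1110

CBC decryption: P_i = D(K, C_i) ⊕ C_{i−1}, with C_{−1} = IV.
Only C[1] changed, to 0b1110. In CBC, a change in C_i garbles P_i and flips the same bit in P_{i+1}. Decrypting the received ciphertext:
P[0]: D(K, 0b0001) = 0b0111; 0b0111 ⊕ 0b0000 = 0b0111.
P[1]: D(K, 0b1110) = 0b1000; 0b1000 ⊕ 0b0001 = 0b1001.
P[2]: D(K, 0b1111) = 0b1001; 0b1001 ⊕ 0b1110 = 0b0111.
P[3]: D(K, 0b0111) = 0b0001; 0b0001 ⊕ 0b1111 = 0b1110.
Blocks that differ from the original plaintext: P[1], P[2].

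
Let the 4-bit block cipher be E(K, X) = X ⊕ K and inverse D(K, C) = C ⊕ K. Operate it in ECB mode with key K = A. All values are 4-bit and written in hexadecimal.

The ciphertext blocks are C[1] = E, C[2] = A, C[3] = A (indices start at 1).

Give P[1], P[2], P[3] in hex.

ECB decryption: P_i = D(K, C_i).
P[1]: D(K, E) = 4.
P[2]: D(K, A) = 0.
P[3]: D(K, A) = 0.

P[1] = 4, P[2] = 0, P[3] = 0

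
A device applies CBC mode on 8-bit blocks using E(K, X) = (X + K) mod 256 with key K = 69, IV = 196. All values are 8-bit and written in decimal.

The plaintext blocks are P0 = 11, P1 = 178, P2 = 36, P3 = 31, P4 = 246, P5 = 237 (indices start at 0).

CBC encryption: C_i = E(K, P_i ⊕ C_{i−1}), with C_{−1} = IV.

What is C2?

C2 = 20

C0: P0 ⊕ 196 = 207; E(K, 207) = 20.
C1: P1 ⊕ 20 = 166; E(K, 166) = 235.
C2: P2 ⊕ 235 = 207; E(K, 207) = 20.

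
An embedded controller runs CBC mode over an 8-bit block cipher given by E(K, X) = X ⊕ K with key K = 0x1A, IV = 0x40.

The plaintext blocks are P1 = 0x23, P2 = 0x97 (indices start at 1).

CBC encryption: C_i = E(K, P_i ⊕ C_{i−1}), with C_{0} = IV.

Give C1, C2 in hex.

C1: P1 ⊕ 0x40 = 0x63; E(K, 0x63) = 0x79.
C2: P2 ⊕ 0x79 = 0xEE; E(K, 0xEE) = 0xF4.

C1 = 0x79, C2 = 0xF4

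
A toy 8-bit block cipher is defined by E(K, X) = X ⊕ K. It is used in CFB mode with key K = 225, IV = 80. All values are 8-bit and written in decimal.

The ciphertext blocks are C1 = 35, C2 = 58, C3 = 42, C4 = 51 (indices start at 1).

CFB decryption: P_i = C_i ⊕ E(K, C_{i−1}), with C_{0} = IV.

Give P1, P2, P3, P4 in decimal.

P1: E(K, 80) = 177; 35 ⊕ 177 = 146.
P2: E(K, 35) = 194; 58 ⊕ 194 = 248.
P3: E(K, 58) = 219; 42 ⊕ 219 = 241.
P4: E(K, 42) = 203; 51 ⊕ 203 = 248.

P1 = 146, P2 = 248, P3 = 241, P4 = 248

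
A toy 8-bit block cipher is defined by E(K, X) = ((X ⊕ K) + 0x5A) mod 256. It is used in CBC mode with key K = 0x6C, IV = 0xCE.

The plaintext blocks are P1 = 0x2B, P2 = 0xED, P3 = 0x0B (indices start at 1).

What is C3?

CBC encryption: C_i = E(K, P_i ⊕ C_{i−1}), with C_{0} = IV.
C1: P1 ⊕ 0xCE = 0xE5; E(K, 0xE5) = 0xE3.
C2: P2 ⊕ 0xE3 = 0x0E; E(K, 0x0E) = 0xBC.
C3: P3 ⊕ 0xBC = 0xB7; E(K, 0xB7) = 0x35.

C3 = 0x35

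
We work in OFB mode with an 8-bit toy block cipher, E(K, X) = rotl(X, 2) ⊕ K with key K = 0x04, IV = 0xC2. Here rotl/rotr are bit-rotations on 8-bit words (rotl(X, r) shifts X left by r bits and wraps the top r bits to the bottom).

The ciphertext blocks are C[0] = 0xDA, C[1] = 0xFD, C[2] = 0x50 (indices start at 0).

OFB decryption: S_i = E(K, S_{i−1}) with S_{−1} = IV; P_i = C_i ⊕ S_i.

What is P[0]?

P[0] = 0xD5

P[0]: S = E(K, 0xC2) = 0x0F; 0xDA ⊕ 0x0F = 0xD5.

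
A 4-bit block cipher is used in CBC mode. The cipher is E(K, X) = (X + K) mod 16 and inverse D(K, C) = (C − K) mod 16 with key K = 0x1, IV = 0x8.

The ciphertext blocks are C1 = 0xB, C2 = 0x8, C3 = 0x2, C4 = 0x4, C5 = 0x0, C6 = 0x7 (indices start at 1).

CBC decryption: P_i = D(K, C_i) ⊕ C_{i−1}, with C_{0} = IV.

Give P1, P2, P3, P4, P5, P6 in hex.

P1: D(K, 0xB) = 0xA; 0xA ⊕ 0x8 = 0x2.
P2: D(K, 0x8) = 0x7; 0x7 ⊕ 0xB = 0xC.
P3: D(K, 0x2) = 0x1; 0x1 ⊕ 0x8 = 0x9.
P4: D(K, 0x4) = 0x3; 0x3 ⊕ 0x2 = 0x1.
P5: D(K, 0x0) = 0xF; 0xF ⊕ 0x4 = 0xB.
P6: D(K, 0x7) = 0x6; 0x6 ⊕ 0x0 = 0x6.

P1 = 0x2, P2 = 0xC, P3 = 0x9, P4 = 0x1, P5 = 0xB, P6 = 0x6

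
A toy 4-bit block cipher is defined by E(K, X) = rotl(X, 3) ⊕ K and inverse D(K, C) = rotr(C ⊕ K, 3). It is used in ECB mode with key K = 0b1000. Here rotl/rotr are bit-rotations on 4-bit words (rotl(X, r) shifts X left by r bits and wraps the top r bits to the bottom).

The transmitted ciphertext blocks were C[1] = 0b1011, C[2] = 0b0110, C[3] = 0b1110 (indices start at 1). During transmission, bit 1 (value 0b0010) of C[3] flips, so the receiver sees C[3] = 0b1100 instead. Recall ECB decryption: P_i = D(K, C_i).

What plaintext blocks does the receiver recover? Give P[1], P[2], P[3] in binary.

P[1] = 0b0110, P[2] = 0b1101, P[3] = 0b1000

Only C[3] changed, to 0b1100. In ECB, a change in C_i affects only P_i. Decrypting the received ciphertext:
P[1]: D(K, 0b1011) = 0b0110.
P[2]: D(K, 0b0110) = 0b1101.
P[3]: D(K, 0b1100) = 0b1000.
Blocks that differ from the original plaintext: P[3].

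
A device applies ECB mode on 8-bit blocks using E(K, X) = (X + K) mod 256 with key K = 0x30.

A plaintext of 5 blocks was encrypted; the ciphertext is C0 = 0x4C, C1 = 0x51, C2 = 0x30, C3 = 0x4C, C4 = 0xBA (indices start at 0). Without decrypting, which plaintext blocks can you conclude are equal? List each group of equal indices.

ECB encrypts each block independently with the same key, so equal ciphertext blocks imply equal plaintext blocks.
C0 = C3 = 0x4C, so P0 = P3.

P0 = P3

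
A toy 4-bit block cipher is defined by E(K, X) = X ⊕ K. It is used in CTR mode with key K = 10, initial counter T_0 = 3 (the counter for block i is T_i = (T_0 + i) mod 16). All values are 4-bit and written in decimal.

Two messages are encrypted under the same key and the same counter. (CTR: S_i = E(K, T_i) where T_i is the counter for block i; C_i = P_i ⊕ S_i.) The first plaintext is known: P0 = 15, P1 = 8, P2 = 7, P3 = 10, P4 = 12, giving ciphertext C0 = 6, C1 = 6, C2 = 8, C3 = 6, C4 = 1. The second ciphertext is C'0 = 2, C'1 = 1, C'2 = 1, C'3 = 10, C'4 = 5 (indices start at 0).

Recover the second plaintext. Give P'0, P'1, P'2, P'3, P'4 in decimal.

P'0 = 11, P'1 = 15, P'2 = 14, P'3 = 6, P'4 = 8

In CTR with a reused counter, both messages share the same keystream S_i, so C_i ⊕ C'_i = P_i ⊕ P'_i and thus P'_i = P_i ⊕ C_i ⊕ C'_i.
P'0: 15 ⊕ 6 ⊕ 2 = 11.
P'1: 8 ⊕ 6 ⊕ 1 = 15.
P'2: 7 ⊕ 8 ⊕ 1 = 14.
P'3: 10 ⊕ 6 ⊕ 10 = 6.
P'4: 12 ⊕ 1 ⊕ 5 = 8.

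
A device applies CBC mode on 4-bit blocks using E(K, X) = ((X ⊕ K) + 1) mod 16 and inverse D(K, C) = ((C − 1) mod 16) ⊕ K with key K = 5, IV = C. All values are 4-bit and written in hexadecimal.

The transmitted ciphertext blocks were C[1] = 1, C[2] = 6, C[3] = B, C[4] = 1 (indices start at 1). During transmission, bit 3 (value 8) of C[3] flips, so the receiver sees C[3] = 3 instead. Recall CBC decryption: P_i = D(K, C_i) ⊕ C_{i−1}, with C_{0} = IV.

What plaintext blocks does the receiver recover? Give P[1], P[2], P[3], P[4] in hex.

Only C[3] changed, to 3. In CBC, a change in C_i garbles P_i and flips the same bit in P_{i+1}. Decrypting the received ciphertext:
P[1]: D(K, 1) = 5; 5 ⊕ C = 9.
P[2]: D(K, 6) = 0; 0 ⊕ 1 = 1.
P[3]: D(K, 3) = 7; 7 ⊕ 6 = 1.
P[4]: D(K, 1) = 5; 5 ⊕ 3 = 6.
Blocks that differ from the original plaintext: P[3], P[4].

P[1] = 9, P[2] = 1, P[3] = 1, P[4] = 6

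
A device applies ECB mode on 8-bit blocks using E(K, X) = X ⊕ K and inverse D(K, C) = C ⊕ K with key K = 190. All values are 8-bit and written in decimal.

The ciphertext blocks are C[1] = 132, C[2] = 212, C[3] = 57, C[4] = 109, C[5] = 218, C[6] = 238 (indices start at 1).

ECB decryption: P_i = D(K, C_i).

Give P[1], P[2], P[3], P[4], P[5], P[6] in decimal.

P[1] = 58, P[2] = 106, P[3] = 135, P[4] = 211, P[5] = 100, P[6] = 80

P[1]: D(K, 132) = 58.
P[2]: D(K, 212) = 106.
P[3]: D(K, 57) = 135.
P[4]: D(K, 109) = 211.
P[5]: D(K, 218) = 100.
P[6]: D(K, 238) = 80.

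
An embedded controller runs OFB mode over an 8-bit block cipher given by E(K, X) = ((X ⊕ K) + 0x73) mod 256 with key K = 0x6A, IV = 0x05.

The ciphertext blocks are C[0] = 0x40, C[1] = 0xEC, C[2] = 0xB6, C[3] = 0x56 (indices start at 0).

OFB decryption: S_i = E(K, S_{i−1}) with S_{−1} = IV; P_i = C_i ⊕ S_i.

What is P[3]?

P[0]: S = E(K, 0x05) = 0xE2; 0x40 ⊕ 0xE2 = 0xA2.
P[1]: S = E(K, 0xE2) = 0xFB; 0xEC ⊕ 0xFB = 0x17.
P[2]: S = E(K, 0xFB) = 0x04; 0xB6 ⊕ 0x04 = 0xB2.
P[3]: S = E(K, 0x04) = 0xE1; 0x56 ⊕ 0xE1 = 0xB7.

P[3] = 0xB7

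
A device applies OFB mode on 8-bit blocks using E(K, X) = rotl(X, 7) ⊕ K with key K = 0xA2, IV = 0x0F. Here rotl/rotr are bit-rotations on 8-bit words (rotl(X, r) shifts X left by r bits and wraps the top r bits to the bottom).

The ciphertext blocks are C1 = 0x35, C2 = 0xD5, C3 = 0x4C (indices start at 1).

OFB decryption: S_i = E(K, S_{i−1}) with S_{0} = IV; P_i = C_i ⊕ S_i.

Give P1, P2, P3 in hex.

P1: S = E(K, 0x0F) = 0x25; 0x35 ⊕ 0x25 = 0x10.
P2: S = E(K, 0x25) = 0x30; 0xD5 ⊕ 0x30 = 0xE5.
P3: S = E(K, 0x30) = 0xBA; 0x4C ⊕ 0xBA = 0xF6.

P1 = 0x10, P2 = 0xE5, P3 = 0xF6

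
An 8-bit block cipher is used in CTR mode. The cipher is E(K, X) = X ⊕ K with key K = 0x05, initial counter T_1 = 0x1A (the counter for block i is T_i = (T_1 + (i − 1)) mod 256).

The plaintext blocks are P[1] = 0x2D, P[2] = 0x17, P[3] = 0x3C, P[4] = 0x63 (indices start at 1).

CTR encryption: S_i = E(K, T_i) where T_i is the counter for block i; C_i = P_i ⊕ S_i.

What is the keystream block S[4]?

0x18

C[1]: T = 0x1A, S = E(K, T) = 0x1F; 0x2D ⊕ 0x1F = 0x32.
C[2]: T = 0x1B, S = E(K, T) = 0x1E; 0x17 ⊕ 0x1E = 0x09.
C[3]: T = 0x1C, S = E(K, T) = 0x19; 0x3C ⊕ 0x19 = 0x25.
C[4]: T = 0x1D, S = E(K, T) = 0x18; 0x63 ⊕ 0x18 = 0x7B.
So S[4] = 0x18.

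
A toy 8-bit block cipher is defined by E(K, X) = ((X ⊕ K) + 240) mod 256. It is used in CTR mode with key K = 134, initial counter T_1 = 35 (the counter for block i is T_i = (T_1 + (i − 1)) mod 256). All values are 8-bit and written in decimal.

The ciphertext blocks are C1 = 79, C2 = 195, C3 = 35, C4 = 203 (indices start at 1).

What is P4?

CTR decryption: S_i = E(K, T_i) where T_i is the counter for block i; P_i = C_i ⊕ S_i.
P4: T = 38, S = E(K, T) = 144; 203 ⊕ 144 = 91.

P4 = 91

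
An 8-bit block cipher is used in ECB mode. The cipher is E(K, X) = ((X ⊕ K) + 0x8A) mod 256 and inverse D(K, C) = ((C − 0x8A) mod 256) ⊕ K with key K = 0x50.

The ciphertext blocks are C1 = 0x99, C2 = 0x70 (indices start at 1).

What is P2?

P2 = 0xB6

ECB decryption: P_i = D(K, C_i).
P2: D(K, 0x70) = 0xB6.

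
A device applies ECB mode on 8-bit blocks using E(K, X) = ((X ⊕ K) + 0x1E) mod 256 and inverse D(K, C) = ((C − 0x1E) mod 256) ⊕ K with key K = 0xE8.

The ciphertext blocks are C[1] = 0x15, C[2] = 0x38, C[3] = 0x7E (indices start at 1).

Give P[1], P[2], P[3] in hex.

ECB decryption: P_i = D(K, C_i).
P[1]: D(K, 0x15) = 0x1F.
P[2]: D(K, 0x38) = 0xF2.
P[3]: D(K, 0x7E) = 0x88.

P[1] = 0x1F, P[2] = 0xF2, P[3] = 0x88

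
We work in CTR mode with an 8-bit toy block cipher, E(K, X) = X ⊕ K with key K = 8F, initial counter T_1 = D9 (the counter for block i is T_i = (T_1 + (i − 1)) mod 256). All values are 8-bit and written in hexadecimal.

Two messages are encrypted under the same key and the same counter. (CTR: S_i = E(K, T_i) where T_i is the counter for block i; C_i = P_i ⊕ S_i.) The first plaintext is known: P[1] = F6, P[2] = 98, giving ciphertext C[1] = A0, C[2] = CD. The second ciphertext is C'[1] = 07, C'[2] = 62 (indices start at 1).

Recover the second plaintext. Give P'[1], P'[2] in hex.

P'[1] = 51, P'[2] = 37

In CTR with a reused counter, both messages share the same keystream S_i, so C_i ⊕ C'_i = P_i ⊕ P'_i and thus P'_i = P_i ⊕ C_i ⊕ C'_i.
P'[1]: F6 ⊕ A0 ⊕ 07 = 51.
P'[2]: 98 ⊕ CD ⊕ 62 = 37.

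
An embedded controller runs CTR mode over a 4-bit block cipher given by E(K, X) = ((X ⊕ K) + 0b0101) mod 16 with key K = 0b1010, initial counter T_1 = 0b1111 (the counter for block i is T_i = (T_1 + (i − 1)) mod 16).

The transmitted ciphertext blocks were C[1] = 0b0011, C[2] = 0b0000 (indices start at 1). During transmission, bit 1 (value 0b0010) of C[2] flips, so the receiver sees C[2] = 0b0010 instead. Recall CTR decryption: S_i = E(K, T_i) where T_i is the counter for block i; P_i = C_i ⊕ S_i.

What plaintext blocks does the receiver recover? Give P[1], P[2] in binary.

P[1] = 0b1001, P[2] = 0b1101

Only C[2] changed, to 0b0010. In CTR, a change in C_i flips the same bit in P_i only; the keystream is unaffected. Decrypting the received ciphertext:
P[1]: T = 0b1111, S = E(K, T) = 0b1010; 0b0011 ⊕ 0b1010 = 0b1001.
P[2]: T = 0b0000, S = E(K, T) = 0b1111; 0b0010 ⊕ 0b1111 = 0b1101.
Blocks that differ from the original plaintext: P[2].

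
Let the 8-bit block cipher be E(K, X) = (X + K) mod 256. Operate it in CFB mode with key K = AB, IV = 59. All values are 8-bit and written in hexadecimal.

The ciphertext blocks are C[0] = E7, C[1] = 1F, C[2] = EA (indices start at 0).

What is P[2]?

CFB decryption: P_i = C_i ⊕ E(K, C_{i−1}), with C_{−1} = IV.
P[2]: E(K, 1F) = CA; EA ⊕ CA = 20.

P[2] = 20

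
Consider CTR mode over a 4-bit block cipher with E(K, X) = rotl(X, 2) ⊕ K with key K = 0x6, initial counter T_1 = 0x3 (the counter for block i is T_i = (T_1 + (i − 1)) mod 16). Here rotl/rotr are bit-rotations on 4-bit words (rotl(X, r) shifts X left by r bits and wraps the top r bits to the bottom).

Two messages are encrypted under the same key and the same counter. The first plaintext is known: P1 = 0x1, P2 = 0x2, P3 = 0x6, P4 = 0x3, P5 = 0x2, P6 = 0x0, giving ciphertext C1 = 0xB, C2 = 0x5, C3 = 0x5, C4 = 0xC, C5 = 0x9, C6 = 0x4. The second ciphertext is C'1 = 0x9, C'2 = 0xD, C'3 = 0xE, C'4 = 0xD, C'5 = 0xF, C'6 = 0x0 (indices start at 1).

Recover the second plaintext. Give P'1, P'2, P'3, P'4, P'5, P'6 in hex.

In CTR with a reused counter, both messages share the same keystream S_i, so C_i ⊕ C'_i = P_i ⊕ P'_i and thus P'_i = P_i ⊕ C_i ⊕ C'_i.
P'1: 0x1 ⊕ 0xB ⊕ 0x9 = 0x3.
P'2: 0x2 ⊕ 0x5 ⊕ 0xD = 0xA.
P'3: 0x6 ⊕ 0x5 ⊕ 0xE = 0xD.
P'4: 0x3 ⊕ 0xC ⊕ 0xD = 0x2.
P'5: 0x2 ⊕ 0x9 ⊕ 0xF = 0x4.
P'6: 0x0 ⊕ 0x4 ⊕ 0x0 = 0x4.

P'1 = 0x3, P'2 = 0xA, P'3 = 0xD, P'4 = 0x2, P'5 = 0x4, P'6 = 0x4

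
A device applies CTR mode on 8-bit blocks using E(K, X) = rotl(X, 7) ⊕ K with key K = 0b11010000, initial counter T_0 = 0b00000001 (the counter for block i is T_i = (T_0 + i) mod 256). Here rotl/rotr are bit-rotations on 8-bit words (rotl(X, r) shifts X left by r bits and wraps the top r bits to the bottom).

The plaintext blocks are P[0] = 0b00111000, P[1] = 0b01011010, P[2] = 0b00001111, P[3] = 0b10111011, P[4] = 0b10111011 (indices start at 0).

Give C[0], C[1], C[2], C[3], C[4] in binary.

C[0] = 0b01101000, C[1] = 0b10001011, C[2] = 0b01011110, C[3] = 0b01101001, C[4] = 0b11101001

CTR encryption: S_i = E(K, T_i) where T_i is the counter for block i; C_i = P_i ⊕ S_i.
C[0]: T = 0b00000001, S = E(K, T) = 0b01010000; 0b00111000 ⊕ 0b01010000 = 0b01101000.
C[1]: T = 0b00000010, S = E(K, T) = 0b11010001; 0b01011010 ⊕ 0b11010001 = 0b10001011.
C[2]: T = 0b00000011, S = E(K, T) = 0b01010001; 0b00001111 ⊕ 0b01010001 = 0b01011110.
C[3]: T = 0b00000100, S = E(K, T) = 0b11010010; 0b10111011 ⊕ 0b11010010 = 0b01101001.
C[4]: T = 0b00000101, S = E(K, T) = 0b01010010; 0b10111011 ⊕ 0b01010010 = 0b11101001.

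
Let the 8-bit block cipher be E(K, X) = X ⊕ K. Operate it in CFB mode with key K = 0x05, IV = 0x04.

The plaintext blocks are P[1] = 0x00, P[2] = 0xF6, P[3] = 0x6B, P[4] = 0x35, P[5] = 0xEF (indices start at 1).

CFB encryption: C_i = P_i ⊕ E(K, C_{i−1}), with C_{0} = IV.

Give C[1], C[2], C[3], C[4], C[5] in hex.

C[1] = 0x01, C[2] = 0xF2, C[3] = 0x9C, C[4] = 0xAC, C[5] = 0x46

C[1]: E(K, 0x04) = 0x01; 0x00 ⊕ 0x01 = 0x01.
C[2]: E(K, 0x01) = 0x04; 0xF6 ⊕ 0x04 = 0xF2.
C[3]: E(K, 0xF2) = 0xF7; 0x6B ⊕ 0xF7 = 0x9C.
C[4]: E(K, 0x9C) = 0x99; 0x35 ⊕ 0x99 = 0xAC.
C[5]: E(K, 0xAC) = 0xA9; 0xEF ⊕ 0xA9 = 0x46.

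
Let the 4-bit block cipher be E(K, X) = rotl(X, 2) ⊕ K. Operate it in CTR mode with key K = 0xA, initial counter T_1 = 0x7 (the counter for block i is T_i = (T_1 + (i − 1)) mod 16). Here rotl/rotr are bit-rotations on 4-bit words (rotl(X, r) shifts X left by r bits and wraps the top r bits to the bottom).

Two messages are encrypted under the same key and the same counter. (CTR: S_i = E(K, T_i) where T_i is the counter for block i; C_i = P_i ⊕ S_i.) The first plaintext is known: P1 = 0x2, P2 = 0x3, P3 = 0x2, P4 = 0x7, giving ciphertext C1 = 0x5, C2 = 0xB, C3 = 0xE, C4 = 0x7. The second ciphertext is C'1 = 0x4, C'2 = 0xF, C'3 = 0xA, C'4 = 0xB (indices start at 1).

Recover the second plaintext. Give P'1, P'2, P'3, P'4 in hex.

In CTR with a reused counter, both messages share the same keystream S_i, so C_i ⊕ C'_i = P_i ⊕ P'_i and thus P'_i = P_i ⊕ C_i ⊕ C'_i.
P'1: 0x2 ⊕ 0x5 ⊕ 0x4 = 0x3.
P'2: 0x3 ⊕ 0xB ⊕ 0xF = 0x7.
P'3: 0x2 ⊕ 0xE ⊕ 0xA = 0x6.
P'4: 0x7 ⊕ 0x7 ⊕ 0xB = 0xB.

P'1 = 0x3, P'2 = 0x7, P'3 = 0x6, P'4 = 0xB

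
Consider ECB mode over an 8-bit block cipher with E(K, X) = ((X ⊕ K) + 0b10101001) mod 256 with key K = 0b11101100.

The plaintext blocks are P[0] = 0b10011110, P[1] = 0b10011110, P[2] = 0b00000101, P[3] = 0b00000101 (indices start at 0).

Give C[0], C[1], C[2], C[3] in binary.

ECB encryption: C_i = E(K, P_i).
C[0]: E(K, 0b10011110) = 0b00011011.
C[1]: E(K, 0b10011110) = 0b00011011.
C[2]: E(K, 0b00000101) = 0b10010010.
C[3]: E(K, 0b00000101) = 0b10010010.

C[0] = 0b00011011, C[1] = 0b00011011, C[2] = 0b10010010, C[3] = 0b10010010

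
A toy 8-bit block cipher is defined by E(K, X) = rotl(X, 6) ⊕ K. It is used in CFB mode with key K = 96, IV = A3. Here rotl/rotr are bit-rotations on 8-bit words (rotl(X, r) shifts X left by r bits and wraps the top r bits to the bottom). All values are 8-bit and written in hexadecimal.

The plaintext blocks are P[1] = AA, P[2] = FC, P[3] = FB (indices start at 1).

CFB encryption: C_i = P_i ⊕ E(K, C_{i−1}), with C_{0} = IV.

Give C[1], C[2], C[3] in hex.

C[1] = D4, C[2] = 5F, C[3] = BA

C[1]: E(K, A3) = 7E; AA ⊕ 7E = D4.
C[2]: E(K, D4) = A3; FC ⊕ A3 = 5F.
C[3]: E(K, 5F) = 41; FB ⊕ 41 = BA.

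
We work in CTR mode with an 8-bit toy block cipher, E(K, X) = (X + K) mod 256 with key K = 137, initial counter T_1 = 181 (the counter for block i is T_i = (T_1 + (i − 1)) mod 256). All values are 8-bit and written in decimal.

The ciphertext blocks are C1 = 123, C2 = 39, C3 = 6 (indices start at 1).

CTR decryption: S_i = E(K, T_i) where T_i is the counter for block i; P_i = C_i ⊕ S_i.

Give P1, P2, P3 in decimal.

P1 = 69, P2 = 24, P3 = 70

P1: T = 181, S = E(K, T) = 62; 123 ⊕ 62 = 69.
P2: T = 182, S = E(K, T) = 63; 39 ⊕ 63 = 24.
P3: T = 183, S = E(K, T) = 64; 6 ⊕ 64 = 70.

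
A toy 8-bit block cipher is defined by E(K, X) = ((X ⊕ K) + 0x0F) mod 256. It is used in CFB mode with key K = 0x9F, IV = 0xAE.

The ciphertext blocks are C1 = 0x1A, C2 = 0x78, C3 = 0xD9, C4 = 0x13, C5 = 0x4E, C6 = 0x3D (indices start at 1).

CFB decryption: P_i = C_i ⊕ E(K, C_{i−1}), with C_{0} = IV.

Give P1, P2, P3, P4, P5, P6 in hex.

P1 = 0x5A, P2 = 0xEC, P3 = 0x2F, P4 = 0x46, P5 = 0xD5, P6 = 0xDD

P1: E(K, 0xAE) = 0x40; 0x1A ⊕ 0x40 = 0x5A.
P2: E(K, 0x1A) = 0x94; 0x78 ⊕ 0x94 = 0xEC.
P3: E(K, 0x78) = 0xF6; 0xD9 ⊕ 0xF6 = 0x2F.
P4: E(K, 0xD9) = 0x55; 0x13 ⊕ 0x55 = 0x46.
P5: E(K, 0x13) = 0x9B; 0x4E ⊕ 0x9B = 0xD5.
P6: E(K, 0x4E) = 0xE0; 0x3D ⊕ 0xE0 = 0xDD.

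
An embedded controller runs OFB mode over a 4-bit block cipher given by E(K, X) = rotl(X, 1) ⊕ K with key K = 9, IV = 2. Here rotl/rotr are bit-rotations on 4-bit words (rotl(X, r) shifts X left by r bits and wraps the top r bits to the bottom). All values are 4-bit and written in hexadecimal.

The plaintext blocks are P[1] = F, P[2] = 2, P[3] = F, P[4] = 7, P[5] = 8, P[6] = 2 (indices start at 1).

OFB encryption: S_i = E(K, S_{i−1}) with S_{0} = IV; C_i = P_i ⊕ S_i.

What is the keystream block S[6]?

2

C[1]: S = E(K, 2) = D; F ⊕ D = 2.
C[2]: S = E(K, D) = 2; 2 ⊕ 2 = 0.
C[3]: S = E(K, 2) = D; F ⊕ D = 2.
C[4]: S = E(K, D) = 2; 7 ⊕ 2 = 5.
C[5]: S = E(K, 2) = D; 8 ⊕ D = 5.
C[6]: S = E(K, D) = 2; 2 ⊕ 2 = 0.
So S[6] = 2.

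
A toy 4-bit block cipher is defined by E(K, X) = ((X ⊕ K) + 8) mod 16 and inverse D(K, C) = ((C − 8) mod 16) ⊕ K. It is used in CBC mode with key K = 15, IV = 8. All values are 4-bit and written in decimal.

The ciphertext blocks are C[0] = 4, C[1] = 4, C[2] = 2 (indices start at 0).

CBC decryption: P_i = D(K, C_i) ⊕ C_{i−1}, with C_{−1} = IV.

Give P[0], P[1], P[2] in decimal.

P[0] = 11, P[1] = 7, P[2] = 1

P[0]: D(K, 4) = 3; 3 ⊕ 8 = 11.
P[1]: D(K, 4) = 3; 3 ⊕ 4 = 7.
P[2]: D(K, 2) = 5; 5 ⊕ 4 = 1.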